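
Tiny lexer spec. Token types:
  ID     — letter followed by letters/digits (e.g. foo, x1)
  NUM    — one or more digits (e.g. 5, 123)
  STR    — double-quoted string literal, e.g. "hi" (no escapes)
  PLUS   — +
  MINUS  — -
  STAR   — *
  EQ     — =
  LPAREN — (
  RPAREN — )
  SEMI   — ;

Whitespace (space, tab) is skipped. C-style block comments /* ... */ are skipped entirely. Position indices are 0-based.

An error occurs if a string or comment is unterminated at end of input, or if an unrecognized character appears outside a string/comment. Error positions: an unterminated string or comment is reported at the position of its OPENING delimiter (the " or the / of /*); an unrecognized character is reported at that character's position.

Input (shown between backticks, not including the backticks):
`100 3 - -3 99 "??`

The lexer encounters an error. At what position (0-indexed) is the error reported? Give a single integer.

pos=0: emit NUM '100' (now at pos=3)
pos=4: emit NUM '3' (now at pos=5)
pos=6: emit MINUS '-'
pos=8: emit MINUS '-'
pos=9: emit NUM '3' (now at pos=10)
pos=11: emit NUM '99' (now at pos=13)
pos=14: enter STRING mode
pos=14: ERROR — unterminated string

Answer: 14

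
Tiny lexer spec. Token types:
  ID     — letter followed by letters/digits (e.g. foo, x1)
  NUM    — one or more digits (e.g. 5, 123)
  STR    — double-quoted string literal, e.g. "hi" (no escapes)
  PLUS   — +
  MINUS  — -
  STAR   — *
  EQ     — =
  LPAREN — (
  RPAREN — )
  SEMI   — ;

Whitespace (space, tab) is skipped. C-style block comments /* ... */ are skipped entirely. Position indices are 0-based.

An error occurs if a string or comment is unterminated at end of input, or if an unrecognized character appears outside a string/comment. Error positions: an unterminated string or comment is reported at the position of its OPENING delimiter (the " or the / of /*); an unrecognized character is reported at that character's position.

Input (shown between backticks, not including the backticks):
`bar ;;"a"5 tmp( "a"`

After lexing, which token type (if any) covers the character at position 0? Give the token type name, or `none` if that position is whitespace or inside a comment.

Answer: ID

Derivation:
pos=0: emit ID 'bar' (now at pos=3)
pos=4: emit SEMI ';'
pos=5: emit SEMI ';'
pos=6: enter STRING mode
pos=6: emit STR "a" (now at pos=9)
pos=9: emit NUM '5' (now at pos=10)
pos=11: emit ID 'tmp' (now at pos=14)
pos=14: emit LPAREN '('
pos=16: enter STRING mode
pos=16: emit STR "a" (now at pos=19)
DONE. 8 tokens: [ID, SEMI, SEMI, STR, NUM, ID, LPAREN, STR]
Position 0: char is 'b' -> ID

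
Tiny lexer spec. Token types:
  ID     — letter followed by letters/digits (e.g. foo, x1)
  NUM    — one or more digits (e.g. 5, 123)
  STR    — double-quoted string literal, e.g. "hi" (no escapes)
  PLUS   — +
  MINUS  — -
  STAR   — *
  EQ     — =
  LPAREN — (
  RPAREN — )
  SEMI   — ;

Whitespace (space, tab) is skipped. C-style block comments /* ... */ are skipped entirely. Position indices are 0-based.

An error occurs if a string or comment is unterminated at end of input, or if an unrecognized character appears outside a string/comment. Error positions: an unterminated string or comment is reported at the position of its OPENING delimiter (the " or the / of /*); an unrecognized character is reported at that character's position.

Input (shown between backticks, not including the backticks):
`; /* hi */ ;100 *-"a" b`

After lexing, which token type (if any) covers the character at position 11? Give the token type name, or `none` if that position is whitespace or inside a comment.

Answer: SEMI

Derivation:
pos=0: emit SEMI ';'
pos=2: enter COMMENT mode (saw '/*')
exit COMMENT mode (now at pos=10)
pos=11: emit SEMI ';'
pos=12: emit NUM '100' (now at pos=15)
pos=16: emit STAR '*'
pos=17: emit MINUS '-'
pos=18: enter STRING mode
pos=18: emit STR "a" (now at pos=21)
pos=22: emit ID 'b' (now at pos=23)
DONE. 7 tokens: [SEMI, SEMI, NUM, STAR, MINUS, STR, ID]
Position 11: char is ';' -> SEMI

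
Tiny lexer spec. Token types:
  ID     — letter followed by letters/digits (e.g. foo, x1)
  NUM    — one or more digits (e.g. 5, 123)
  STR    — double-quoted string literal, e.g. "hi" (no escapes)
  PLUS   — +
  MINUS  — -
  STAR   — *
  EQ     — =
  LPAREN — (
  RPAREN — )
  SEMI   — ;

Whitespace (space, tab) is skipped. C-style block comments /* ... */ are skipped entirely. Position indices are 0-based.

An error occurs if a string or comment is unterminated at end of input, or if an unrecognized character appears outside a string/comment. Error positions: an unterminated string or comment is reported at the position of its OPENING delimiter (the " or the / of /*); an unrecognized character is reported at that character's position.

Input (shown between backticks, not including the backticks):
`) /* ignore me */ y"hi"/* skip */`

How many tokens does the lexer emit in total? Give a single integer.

Answer: 3

Derivation:
pos=0: emit RPAREN ')'
pos=2: enter COMMENT mode (saw '/*')
exit COMMENT mode (now at pos=17)
pos=18: emit ID 'y' (now at pos=19)
pos=19: enter STRING mode
pos=19: emit STR "hi" (now at pos=23)
pos=23: enter COMMENT mode (saw '/*')
exit COMMENT mode (now at pos=33)
DONE. 3 tokens: [RPAREN, ID, STR]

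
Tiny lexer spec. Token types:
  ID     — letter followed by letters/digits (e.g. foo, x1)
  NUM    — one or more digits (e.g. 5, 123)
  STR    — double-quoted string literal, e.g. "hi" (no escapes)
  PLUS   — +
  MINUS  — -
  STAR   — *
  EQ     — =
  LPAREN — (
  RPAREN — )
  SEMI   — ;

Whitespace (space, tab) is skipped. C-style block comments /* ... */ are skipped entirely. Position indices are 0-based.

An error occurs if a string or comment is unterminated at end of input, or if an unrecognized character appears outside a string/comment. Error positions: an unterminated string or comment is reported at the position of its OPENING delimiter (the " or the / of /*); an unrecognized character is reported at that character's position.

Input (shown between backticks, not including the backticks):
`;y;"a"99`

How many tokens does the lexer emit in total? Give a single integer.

pos=0: emit SEMI ';'
pos=1: emit ID 'y' (now at pos=2)
pos=2: emit SEMI ';'
pos=3: enter STRING mode
pos=3: emit STR "a" (now at pos=6)
pos=6: emit NUM '99' (now at pos=8)
DONE. 5 tokens: [SEMI, ID, SEMI, STR, NUM]

Answer: 5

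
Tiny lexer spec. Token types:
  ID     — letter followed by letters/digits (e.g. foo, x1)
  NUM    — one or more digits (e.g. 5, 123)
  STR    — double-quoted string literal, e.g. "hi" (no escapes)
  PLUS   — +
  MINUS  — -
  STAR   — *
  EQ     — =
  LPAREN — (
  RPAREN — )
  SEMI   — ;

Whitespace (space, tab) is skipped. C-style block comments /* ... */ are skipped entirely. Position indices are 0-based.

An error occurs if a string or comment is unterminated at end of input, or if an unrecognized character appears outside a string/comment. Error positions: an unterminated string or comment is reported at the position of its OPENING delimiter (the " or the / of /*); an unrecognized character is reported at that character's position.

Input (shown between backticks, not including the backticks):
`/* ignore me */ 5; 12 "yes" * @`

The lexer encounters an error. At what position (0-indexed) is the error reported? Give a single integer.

Answer: 30

Derivation:
pos=0: enter COMMENT mode (saw '/*')
exit COMMENT mode (now at pos=15)
pos=16: emit NUM '5' (now at pos=17)
pos=17: emit SEMI ';'
pos=19: emit NUM '12' (now at pos=21)
pos=22: enter STRING mode
pos=22: emit STR "yes" (now at pos=27)
pos=28: emit STAR '*'
pos=30: ERROR — unrecognized char '@'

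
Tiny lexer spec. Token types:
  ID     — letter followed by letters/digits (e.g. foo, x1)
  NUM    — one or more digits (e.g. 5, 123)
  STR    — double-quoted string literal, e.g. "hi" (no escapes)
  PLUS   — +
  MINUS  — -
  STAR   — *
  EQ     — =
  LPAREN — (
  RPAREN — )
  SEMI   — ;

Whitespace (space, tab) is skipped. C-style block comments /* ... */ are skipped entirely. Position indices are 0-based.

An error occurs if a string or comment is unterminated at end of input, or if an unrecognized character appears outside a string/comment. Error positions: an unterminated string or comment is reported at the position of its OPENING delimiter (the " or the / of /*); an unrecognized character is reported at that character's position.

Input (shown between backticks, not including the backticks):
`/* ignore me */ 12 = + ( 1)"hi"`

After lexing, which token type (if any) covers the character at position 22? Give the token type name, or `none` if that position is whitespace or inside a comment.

pos=0: enter COMMENT mode (saw '/*')
exit COMMENT mode (now at pos=15)
pos=16: emit NUM '12' (now at pos=18)
pos=19: emit EQ '='
pos=21: emit PLUS '+'
pos=23: emit LPAREN '('
pos=25: emit NUM '1' (now at pos=26)
pos=26: emit RPAREN ')'
pos=27: enter STRING mode
pos=27: emit STR "hi" (now at pos=31)
DONE. 7 tokens: [NUM, EQ, PLUS, LPAREN, NUM, RPAREN, STR]
Position 22: char is ' ' -> none

Answer: none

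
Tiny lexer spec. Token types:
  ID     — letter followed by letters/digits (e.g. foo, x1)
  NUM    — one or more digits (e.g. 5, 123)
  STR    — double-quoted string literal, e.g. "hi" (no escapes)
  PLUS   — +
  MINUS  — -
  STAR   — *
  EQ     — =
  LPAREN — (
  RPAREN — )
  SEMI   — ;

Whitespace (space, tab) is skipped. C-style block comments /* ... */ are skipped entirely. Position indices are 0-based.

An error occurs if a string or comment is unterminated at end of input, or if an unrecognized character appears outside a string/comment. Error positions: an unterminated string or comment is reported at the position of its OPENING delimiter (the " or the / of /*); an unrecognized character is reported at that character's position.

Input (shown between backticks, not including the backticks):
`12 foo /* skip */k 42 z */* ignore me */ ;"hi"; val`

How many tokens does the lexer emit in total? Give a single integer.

Answer: 10

Derivation:
pos=0: emit NUM '12' (now at pos=2)
pos=3: emit ID 'foo' (now at pos=6)
pos=7: enter COMMENT mode (saw '/*')
exit COMMENT mode (now at pos=17)
pos=17: emit ID 'k' (now at pos=18)
pos=19: emit NUM '42' (now at pos=21)
pos=22: emit ID 'z' (now at pos=23)
pos=24: emit STAR '*'
pos=25: enter COMMENT mode (saw '/*')
exit COMMENT mode (now at pos=40)
pos=41: emit SEMI ';'
pos=42: enter STRING mode
pos=42: emit STR "hi" (now at pos=46)
pos=46: emit SEMI ';'
pos=48: emit ID 'val' (now at pos=51)
DONE. 10 tokens: [NUM, ID, ID, NUM, ID, STAR, SEMI, STR, SEMI, ID]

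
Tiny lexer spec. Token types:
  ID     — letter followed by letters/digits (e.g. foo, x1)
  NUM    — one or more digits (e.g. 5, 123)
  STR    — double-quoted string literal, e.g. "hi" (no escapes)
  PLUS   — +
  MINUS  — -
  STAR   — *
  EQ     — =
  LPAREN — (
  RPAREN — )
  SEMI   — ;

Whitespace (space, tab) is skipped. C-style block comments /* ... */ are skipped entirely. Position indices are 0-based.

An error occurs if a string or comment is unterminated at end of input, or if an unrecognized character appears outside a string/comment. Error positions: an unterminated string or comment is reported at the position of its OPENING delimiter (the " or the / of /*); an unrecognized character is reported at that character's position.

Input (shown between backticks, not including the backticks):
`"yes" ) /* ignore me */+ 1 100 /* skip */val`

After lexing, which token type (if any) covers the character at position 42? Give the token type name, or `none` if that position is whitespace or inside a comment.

pos=0: enter STRING mode
pos=0: emit STR "yes" (now at pos=5)
pos=6: emit RPAREN ')'
pos=8: enter COMMENT mode (saw '/*')
exit COMMENT mode (now at pos=23)
pos=23: emit PLUS '+'
pos=25: emit NUM '1' (now at pos=26)
pos=27: emit NUM '100' (now at pos=30)
pos=31: enter COMMENT mode (saw '/*')
exit COMMENT mode (now at pos=41)
pos=41: emit ID 'val' (now at pos=44)
DONE. 6 tokens: [STR, RPAREN, PLUS, NUM, NUM, ID]
Position 42: char is 'a' -> ID

Answer: ID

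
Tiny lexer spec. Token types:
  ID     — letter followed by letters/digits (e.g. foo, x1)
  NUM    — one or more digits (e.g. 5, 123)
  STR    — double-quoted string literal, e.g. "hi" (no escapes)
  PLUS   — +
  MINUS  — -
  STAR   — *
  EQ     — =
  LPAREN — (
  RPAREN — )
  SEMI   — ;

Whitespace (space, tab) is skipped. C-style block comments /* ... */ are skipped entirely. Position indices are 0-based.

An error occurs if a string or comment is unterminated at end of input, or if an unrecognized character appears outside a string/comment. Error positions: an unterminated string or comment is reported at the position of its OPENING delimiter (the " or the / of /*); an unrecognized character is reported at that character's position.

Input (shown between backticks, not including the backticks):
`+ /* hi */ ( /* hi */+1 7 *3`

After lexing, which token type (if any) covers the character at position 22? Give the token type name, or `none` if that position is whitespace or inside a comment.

pos=0: emit PLUS '+'
pos=2: enter COMMENT mode (saw '/*')
exit COMMENT mode (now at pos=10)
pos=11: emit LPAREN '('
pos=13: enter COMMENT mode (saw '/*')
exit COMMENT mode (now at pos=21)
pos=21: emit PLUS '+'
pos=22: emit NUM '1' (now at pos=23)
pos=24: emit NUM '7' (now at pos=25)
pos=26: emit STAR '*'
pos=27: emit NUM '3' (now at pos=28)
DONE. 7 tokens: [PLUS, LPAREN, PLUS, NUM, NUM, STAR, NUM]
Position 22: char is '1' -> NUM

Answer: NUM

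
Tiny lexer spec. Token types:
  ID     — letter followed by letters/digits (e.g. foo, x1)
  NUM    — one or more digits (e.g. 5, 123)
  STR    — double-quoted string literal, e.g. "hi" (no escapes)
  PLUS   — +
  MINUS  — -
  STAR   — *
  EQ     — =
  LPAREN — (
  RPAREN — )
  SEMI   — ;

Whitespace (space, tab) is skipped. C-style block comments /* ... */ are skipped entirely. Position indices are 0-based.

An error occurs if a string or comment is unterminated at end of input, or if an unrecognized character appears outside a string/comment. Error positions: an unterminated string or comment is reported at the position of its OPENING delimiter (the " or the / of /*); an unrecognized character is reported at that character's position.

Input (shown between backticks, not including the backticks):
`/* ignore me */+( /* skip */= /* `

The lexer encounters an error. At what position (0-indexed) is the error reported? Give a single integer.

pos=0: enter COMMENT mode (saw '/*')
exit COMMENT mode (now at pos=15)
pos=15: emit PLUS '+'
pos=16: emit LPAREN '('
pos=18: enter COMMENT mode (saw '/*')
exit COMMENT mode (now at pos=28)
pos=28: emit EQ '='
pos=30: enter COMMENT mode (saw '/*')
pos=30: ERROR — unterminated comment (reached EOF)

Answer: 30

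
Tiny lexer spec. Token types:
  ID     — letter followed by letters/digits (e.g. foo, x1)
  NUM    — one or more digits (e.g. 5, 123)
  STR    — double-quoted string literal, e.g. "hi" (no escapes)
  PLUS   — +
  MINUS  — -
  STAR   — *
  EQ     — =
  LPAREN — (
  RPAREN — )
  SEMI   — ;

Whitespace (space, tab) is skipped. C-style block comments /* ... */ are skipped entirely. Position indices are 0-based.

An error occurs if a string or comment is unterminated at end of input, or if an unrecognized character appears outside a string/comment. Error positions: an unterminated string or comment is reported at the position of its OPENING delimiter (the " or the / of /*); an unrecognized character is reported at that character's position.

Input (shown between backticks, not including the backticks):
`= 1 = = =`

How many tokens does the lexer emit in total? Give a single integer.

Answer: 5

Derivation:
pos=0: emit EQ '='
pos=2: emit NUM '1' (now at pos=3)
pos=4: emit EQ '='
pos=6: emit EQ '='
pos=8: emit EQ '='
DONE. 5 tokens: [EQ, NUM, EQ, EQ, EQ]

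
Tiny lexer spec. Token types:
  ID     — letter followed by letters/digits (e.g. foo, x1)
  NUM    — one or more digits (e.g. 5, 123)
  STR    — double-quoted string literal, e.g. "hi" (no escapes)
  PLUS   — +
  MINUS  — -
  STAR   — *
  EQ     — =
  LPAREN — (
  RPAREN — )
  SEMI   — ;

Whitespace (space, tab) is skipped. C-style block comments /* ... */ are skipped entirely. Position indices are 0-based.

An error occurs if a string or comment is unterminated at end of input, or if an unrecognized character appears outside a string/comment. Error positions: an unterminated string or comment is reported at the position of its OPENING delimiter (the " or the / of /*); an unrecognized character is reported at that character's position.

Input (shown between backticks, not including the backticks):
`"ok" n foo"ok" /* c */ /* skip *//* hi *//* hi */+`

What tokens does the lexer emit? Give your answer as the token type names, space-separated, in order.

Answer: STR ID ID STR PLUS

Derivation:
pos=0: enter STRING mode
pos=0: emit STR "ok" (now at pos=4)
pos=5: emit ID 'n' (now at pos=6)
pos=7: emit ID 'foo' (now at pos=10)
pos=10: enter STRING mode
pos=10: emit STR "ok" (now at pos=14)
pos=15: enter COMMENT mode (saw '/*')
exit COMMENT mode (now at pos=22)
pos=23: enter COMMENT mode (saw '/*')
exit COMMENT mode (now at pos=33)
pos=33: enter COMMENT mode (saw '/*')
exit COMMENT mode (now at pos=41)
pos=41: enter COMMENT mode (saw '/*')
exit COMMENT mode (now at pos=49)
pos=49: emit PLUS '+'
DONE. 5 tokens: [STR, ID, ID, STR, PLUS]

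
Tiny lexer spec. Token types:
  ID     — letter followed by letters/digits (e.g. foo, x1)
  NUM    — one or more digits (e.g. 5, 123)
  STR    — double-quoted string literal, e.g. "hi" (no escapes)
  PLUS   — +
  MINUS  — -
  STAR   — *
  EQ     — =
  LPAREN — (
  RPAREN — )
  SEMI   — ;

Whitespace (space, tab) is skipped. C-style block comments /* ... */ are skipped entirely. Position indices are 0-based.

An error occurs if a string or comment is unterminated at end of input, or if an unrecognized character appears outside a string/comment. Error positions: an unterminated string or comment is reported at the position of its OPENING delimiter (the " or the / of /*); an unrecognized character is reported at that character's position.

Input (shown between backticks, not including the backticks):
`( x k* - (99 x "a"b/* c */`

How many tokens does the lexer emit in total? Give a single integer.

Answer: 10

Derivation:
pos=0: emit LPAREN '('
pos=2: emit ID 'x' (now at pos=3)
pos=4: emit ID 'k' (now at pos=5)
pos=5: emit STAR '*'
pos=7: emit MINUS '-'
pos=9: emit LPAREN '('
pos=10: emit NUM '99' (now at pos=12)
pos=13: emit ID 'x' (now at pos=14)
pos=15: enter STRING mode
pos=15: emit STR "a" (now at pos=18)
pos=18: emit ID 'b' (now at pos=19)
pos=19: enter COMMENT mode (saw '/*')
exit COMMENT mode (now at pos=26)
DONE. 10 tokens: [LPAREN, ID, ID, STAR, MINUS, LPAREN, NUM, ID, STR, ID]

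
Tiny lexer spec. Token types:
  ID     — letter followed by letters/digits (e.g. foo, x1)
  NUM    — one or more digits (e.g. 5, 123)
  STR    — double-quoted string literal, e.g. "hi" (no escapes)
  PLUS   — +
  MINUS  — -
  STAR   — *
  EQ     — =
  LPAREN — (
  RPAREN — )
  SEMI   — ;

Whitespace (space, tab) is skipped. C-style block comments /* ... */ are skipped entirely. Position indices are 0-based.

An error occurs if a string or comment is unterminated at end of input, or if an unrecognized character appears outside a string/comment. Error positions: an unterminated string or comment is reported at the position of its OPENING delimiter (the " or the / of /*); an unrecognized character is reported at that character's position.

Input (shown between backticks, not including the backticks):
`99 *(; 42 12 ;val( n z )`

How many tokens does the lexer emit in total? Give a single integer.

Answer: 12

Derivation:
pos=0: emit NUM '99' (now at pos=2)
pos=3: emit STAR '*'
pos=4: emit LPAREN '('
pos=5: emit SEMI ';'
pos=7: emit NUM '42' (now at pos=9)
pos=10: emit NUM '12' (now at pos=12)
pos=13: emit SEMI ';'
pos=14: emit ID 'val' (now at pos=17)
pos=17: emit LPAREN '('
pos=19: emit ID 'n' (now at pos=20)
pos=21: emit ID 'z' (now at pos=22)
pos=23: emit RPAREN ')'
DONE. 12 tokens: [NUM, STAR, LPAREN, SEMI, NUM, NUM, SEMI, ID, LPAREN, ID, ID, RPAREN]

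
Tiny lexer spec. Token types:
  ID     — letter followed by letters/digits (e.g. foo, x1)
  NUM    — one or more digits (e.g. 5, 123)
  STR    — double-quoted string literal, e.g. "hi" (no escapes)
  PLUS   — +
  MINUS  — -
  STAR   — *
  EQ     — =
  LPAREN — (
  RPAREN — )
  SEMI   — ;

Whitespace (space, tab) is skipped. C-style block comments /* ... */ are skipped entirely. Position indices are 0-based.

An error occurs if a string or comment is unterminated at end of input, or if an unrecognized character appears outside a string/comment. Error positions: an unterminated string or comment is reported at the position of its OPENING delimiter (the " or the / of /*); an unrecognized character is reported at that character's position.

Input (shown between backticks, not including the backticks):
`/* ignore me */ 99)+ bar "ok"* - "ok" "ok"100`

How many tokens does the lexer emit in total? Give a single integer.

pos=0: enter COMMENT mode (saw '/*')
exit COMMENT mode (now at pos=15)
pos=16: emit NUM '99' (now at pos=18)
pos=18: emit RPAREN ')'
pos=19: emit PLUS '+'
pos=21: emit ID 'bar' (now at pos=24)
pos=25: enter STRING mode
pos=25: emit STR "ok" (now at pos=29)
pos=29: emit STAR '*'
pos=31: emit MINUS '-'
pos=33: enter STRING mode
pos=33: emit STR "ok" (now at pos=37)
pos=38: enter STRING mode
pos=38: emit STR "ok" (now at pos=42)
pos=42: emit NUM '100' (now at pos=45)
DONE. 10 tokens: [NUM, RPAREN, PLUS, ID, STR, STAR, MINUS, STR, STR, NUM]

Answer: 10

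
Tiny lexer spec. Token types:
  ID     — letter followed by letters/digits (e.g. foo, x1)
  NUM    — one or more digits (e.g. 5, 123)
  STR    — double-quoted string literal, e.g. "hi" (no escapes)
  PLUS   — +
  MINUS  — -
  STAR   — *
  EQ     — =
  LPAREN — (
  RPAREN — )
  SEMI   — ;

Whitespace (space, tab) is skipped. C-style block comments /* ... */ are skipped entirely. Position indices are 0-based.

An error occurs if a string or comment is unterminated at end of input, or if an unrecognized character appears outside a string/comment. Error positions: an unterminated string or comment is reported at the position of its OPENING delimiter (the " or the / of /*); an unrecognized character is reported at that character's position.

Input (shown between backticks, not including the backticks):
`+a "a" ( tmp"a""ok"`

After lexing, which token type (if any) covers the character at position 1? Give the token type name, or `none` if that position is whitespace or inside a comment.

Answer: ID

Derivation:
pos=0: emit PLUS '+'
pos=1: emit ID 'a' (now at pos=2)
pos=3: enter STRING mode
pos=3: emit STR "a" (now at pos=6)
pos=7: emit LPAREN '('
pos=9: emit ID 'tmp' (now at pos=12)
pos=12: enter STRING mode
pos=12: emit STR "a" (now at pos=15)
pos=15: enter STRING mode
pos=15: emit STR "ok" (now at pos=19)
DONE. 7 tokens: [PLUS, ID, STR, LPAREN, ID, STR, STR]
Position 1: char is 'a' -> ID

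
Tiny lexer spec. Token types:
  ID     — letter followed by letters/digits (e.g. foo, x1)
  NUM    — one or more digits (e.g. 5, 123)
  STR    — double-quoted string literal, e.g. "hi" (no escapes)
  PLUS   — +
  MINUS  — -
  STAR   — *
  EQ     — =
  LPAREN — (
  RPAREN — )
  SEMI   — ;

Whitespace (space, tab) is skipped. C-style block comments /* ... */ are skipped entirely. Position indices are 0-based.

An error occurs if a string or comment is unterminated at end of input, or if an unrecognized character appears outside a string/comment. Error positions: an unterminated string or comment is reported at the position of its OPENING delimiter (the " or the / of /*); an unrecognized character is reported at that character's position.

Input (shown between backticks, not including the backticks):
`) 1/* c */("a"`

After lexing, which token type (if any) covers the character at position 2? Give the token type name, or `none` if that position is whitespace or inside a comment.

Answer: NUM

Derivation:
pos=0: emit RPAREN ')'
pos=2: emit NUM '1' (now at pos=3)
pos=3: enter COMMENT mode (saw '/*')
exit COMMENT mode (now at pos=10)
pos=10: emit LPAREN '('
pos=11: enter STRING mode
pos=11: emit STR "a" (now at pos=14)
DONE. 4 tokens: [RPAREN, NUM, LPAREN, STR]
Position 2: char is '1' -> NUM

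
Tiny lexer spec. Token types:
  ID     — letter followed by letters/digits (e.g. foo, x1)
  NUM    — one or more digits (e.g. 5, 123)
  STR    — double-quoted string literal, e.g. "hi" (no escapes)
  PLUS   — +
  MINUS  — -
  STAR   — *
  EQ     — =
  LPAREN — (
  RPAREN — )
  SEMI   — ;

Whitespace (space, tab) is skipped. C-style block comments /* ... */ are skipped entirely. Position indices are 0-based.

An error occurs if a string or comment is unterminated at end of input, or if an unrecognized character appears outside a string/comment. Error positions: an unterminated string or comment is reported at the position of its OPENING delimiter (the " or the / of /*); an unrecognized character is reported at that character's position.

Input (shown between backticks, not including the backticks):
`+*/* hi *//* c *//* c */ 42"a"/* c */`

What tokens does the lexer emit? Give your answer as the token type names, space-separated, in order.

pos=0: emit PLUS '+'
pos=1: emit STAR '*'
pos=2: enter COMMENT mode (saw '/*')
exit COMMENT mode (now at pos=10)
pos=10: enter COMMENT mode (saw '/*')
exit COMMENT mode (now at pos=17)
pos=17: enter COMMENT mode (saw '/*')
exit COMMENT mode (now at pos=24)
pos=25: emit NUM '42' (now at pos=27)
pos=27: enter STRING mode
pos=27: emit STR "a" (now at pos=30)
pos=30: enter COMMENT mode (saw '/*')
exit COMMENT mode (now at pos=37)
DONE. 4 tokens: [PLUS, STAR, NUM, STR]

Answer: PLUS STAR NUM STR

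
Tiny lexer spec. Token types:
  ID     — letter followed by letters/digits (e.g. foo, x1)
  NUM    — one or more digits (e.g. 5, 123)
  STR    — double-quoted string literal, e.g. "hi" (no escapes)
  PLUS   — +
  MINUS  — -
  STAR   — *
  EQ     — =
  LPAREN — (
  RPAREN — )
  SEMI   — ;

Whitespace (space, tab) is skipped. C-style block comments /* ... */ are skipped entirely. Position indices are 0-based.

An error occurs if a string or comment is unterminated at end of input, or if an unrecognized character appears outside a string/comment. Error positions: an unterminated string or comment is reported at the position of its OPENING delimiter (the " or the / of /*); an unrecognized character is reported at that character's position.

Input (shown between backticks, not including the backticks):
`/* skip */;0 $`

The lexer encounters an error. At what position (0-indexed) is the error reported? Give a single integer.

pos=0: enter COMMENT mode (saw '/*')
exit COMMENT mode (now at pos=10)
pos=10: emit SEMI ';'
pos=11: emit NUM '0' (now at pos=12)
pos=13: ERROR — unrecognized char '$'

Answer: 13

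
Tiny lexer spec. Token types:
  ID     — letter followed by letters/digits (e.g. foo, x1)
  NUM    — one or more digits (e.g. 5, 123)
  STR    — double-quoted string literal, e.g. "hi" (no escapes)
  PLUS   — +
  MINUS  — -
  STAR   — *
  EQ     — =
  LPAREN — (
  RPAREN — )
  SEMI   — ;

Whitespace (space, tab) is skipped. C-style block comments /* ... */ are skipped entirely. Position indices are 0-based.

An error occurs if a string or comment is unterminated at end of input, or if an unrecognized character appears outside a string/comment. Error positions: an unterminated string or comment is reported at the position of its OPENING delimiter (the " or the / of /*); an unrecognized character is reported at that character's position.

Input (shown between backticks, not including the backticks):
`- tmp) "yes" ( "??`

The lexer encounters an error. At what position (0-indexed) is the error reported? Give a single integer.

Answer: 15

Derivation:
pos=0: emit MINUS '-'
pos=2: emit ID 'tmp' (now at pos=5)
pos=5: emit RPAREN ')'
pos=7: enter STRING mode
pos=7: emit STR "yes" (now at pos=12)
pos=13: emit LPAREN '('
pos=15: enter STRING mode
pos=15: ERROR — unterminated string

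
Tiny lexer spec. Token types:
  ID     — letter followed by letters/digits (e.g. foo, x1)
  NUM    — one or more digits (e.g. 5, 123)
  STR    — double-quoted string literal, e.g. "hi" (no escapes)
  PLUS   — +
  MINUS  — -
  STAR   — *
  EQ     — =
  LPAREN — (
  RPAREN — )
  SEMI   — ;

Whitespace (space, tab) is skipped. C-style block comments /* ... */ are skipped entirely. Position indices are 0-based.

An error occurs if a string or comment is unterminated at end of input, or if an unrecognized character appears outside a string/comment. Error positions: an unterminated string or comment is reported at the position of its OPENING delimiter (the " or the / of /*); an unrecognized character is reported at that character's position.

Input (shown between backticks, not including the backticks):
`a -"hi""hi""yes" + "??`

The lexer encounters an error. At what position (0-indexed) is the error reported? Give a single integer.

Answer: 19

Derivation:
pos=0: emit ID 'a' (now at pos=1)
pos=2: emit MINUS '-'
pos=3: enter STRING mode
pos=3: emit STR "hi" (now at pos=7)
pos=7: enter STRING mode
pos=7: emit STR "hi" (now at pos=11)
pos=11: enter STRING mode
pos=11: emit STR "yes" (now at pos=16)
pos=17: emit PLUS '+'
pos=19: enter STRING mode
pos=19: ERROR — unterminated string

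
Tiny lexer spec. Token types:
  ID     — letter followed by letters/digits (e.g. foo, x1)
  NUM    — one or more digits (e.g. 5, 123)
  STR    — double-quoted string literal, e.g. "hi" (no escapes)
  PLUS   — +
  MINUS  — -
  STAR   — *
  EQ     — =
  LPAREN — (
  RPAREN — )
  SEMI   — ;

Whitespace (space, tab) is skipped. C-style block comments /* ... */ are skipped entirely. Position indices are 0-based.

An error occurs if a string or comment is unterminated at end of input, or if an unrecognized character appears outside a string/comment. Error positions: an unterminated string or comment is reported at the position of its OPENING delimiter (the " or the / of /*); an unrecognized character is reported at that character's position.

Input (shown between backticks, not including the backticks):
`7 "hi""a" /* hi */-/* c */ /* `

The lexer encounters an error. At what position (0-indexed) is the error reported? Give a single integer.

Answer: 27

Derivation:
pos=0: emit NUM '7' (now at pos=1)
pos=2: enter STRING mode
pos=2: emit STR "hi" (now at pos=6)
pos=6: enter STRING mode
pos=6: emit STR "a" (now at pos=9)
pos=10: enter COMMENT mode (saw '/*')
exit COMMENT mode (now at pos=18)
pos=18: emit MINUS '-'
pos=19: enter COMMENT mode (saw '/*')
exit COMMENT mode (now at pos=26)
pos=27: enter COMMENT mode (saw '/*')
pos=27: ERROR — unterminated comment (reached EOF)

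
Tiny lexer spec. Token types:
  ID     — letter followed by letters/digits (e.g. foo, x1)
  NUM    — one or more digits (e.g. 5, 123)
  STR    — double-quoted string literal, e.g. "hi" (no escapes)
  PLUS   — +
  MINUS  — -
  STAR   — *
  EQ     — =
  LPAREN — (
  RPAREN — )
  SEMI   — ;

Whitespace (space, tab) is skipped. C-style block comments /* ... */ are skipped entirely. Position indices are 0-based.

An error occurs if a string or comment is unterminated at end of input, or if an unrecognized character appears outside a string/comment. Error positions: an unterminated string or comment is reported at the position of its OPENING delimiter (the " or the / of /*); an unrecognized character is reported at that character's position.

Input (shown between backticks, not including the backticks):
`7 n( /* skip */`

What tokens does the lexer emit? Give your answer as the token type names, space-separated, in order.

Answer: NUM ID LPAREN

Derivation:
pos=0: emit NUM '7' (now at pos=1)
pos=2: emit ID 'n' (now at pos=3)
pos=3: emit LPAREN '('
pos=5: enter COMMENT mode (saw '/*')
exit COMMENT mode (now at pos=15)
DONE. 3 tokens: [NUM, ID, LPAREN]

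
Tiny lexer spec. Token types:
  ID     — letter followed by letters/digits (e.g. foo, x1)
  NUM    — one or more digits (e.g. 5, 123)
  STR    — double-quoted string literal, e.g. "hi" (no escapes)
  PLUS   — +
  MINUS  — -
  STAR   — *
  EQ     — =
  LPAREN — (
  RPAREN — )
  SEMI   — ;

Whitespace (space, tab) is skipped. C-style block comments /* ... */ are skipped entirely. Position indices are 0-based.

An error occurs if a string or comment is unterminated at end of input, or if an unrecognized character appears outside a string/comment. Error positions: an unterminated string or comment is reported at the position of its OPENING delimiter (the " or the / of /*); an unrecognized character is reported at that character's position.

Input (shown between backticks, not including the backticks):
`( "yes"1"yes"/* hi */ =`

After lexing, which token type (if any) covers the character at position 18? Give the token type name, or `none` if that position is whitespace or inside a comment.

pos=0: emit LPAREN '('
pos=2: enter STRING mode
pos=2: emit STR "yes" (now at pos=7)
pos=7: emit NUM '1' (now at pos=8)
pos=8: enter STRING mode
pos=8: emit STR "yes" (now at pos=13)
pos=13: enter COMMENT mode (saw '/*')
exit COMMENT mode (now at pos=21)
pos=22: emit EQ '='
DONE. 5 tokens: [LPAREN, STR, NUM, STR, EQ]
Position 18: char is ' ' -> none

Answer: none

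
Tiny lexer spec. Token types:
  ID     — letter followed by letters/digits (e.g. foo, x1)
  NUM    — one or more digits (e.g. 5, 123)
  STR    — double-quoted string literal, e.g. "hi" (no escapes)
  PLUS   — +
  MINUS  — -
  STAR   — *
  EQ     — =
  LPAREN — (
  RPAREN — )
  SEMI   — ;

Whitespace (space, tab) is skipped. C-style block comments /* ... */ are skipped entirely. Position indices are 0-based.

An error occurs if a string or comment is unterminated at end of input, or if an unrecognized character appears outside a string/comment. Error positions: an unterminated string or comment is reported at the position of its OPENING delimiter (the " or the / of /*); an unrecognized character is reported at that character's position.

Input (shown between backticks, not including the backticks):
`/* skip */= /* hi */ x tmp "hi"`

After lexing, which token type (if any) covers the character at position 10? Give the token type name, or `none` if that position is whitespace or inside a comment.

pos=0: enter COMMENT mode (saw '/*')
exit COMMENT mode (now at pos=10)
pos=10: emit EQ '='
pos=12: enter COMMENT mode (saw '/*')
exit COMMENT mode (now at pos=20)
pos=21: emit ID 'x' (now at pos=22)
pos=23: emit ID 'tmp' (now at pos=26)
pos=27: enter STRING mode
pos=27: emit STR "hi" (now at pos=31)
DONE. 4 tokens: [EQ, ID, ID, STR]
Position 10: char is '=' -> EQ

Answer: EQ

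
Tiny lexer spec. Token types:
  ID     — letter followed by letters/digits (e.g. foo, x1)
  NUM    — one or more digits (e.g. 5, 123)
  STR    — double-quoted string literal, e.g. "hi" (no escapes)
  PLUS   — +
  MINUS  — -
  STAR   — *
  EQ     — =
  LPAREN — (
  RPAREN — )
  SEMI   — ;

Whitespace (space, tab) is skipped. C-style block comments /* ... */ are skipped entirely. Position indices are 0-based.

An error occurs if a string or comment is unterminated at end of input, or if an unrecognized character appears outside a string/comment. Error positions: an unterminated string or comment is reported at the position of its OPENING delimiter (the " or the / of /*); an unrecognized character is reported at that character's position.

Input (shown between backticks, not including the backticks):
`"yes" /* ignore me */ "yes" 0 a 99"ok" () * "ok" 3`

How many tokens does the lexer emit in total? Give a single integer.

pos=0: enter STRING mode
pos=0: emit STR "yes" (now at pos=5)
pos=6: enter COMMENT mode (saw '/*')
exit COMMENT mode (now at pos=21)
pos=22: enter STRING mode
pos=22: emit STR "yes" (now at pos=27)
pos=28: emit NUM '0' (now at pos=29)
pos=30: emit ID 'a' (now at pos=31)
pos=32: emit NUM '99' (now at pos=34)
pos=34: enter STRING mode
pos=34: emit STR "ok" (now at pos=38)
pos=39: emit LPAREN '('
pos=40: emit RPAREN ')'
pos=42: emit STAR '*'
pos=44: enter STRING mode
pos=44: emit STR "ok" (now at pos=48)
pos=49: emit NUM '3' (now at pos=50)
DONE. 11 tokens: [STR, STR, NUM, ID, NUM, STR, LPAREN, RPAREN, STAR, STR, NUM]

Answer: 11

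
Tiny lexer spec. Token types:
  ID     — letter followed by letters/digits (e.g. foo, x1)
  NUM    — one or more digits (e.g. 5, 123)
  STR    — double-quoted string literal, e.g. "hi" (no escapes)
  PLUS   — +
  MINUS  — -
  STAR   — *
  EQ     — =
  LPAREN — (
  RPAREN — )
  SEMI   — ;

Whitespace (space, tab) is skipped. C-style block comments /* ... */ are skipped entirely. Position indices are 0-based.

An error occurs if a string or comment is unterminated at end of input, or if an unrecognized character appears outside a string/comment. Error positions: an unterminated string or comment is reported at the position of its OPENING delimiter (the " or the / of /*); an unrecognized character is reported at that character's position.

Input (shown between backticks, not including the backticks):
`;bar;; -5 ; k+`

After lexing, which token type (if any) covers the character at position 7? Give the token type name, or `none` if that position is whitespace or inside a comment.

pos=0: emit SEMI ';'
pos=1: emit ID 'bar' (now at pos=4)
pos=4: emit SEMI ';'
pos=5: emit SEMI ';'
pos=7: emit MINUS '-'
pos=8: emit NUM '5' (now at pos=9)
pos=10: emit SEMI ';'
pos=12: emit ID 'k' (now at pos=13)
pos=13: emit PLUS '+'
DONE. 9 tokens: [SEMI, ID, SEMI, SEMI, MINUS, NUM, SEMI, ID, PLUS]
Position 7: char is '-' -> MINUS

Answer: MINUS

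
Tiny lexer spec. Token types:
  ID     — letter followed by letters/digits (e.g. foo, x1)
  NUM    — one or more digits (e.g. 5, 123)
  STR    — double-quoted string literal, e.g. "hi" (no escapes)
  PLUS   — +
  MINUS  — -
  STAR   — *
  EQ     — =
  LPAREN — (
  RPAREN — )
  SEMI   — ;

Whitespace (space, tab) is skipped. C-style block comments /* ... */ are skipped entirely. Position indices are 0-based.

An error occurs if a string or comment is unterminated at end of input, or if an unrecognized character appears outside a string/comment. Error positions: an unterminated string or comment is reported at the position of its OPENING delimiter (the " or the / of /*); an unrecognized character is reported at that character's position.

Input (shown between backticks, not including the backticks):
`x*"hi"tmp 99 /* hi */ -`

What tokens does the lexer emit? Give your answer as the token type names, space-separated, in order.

Answer: ID STAR STR ID NUM MINUS

Derivation:
pos=0: emit ID 'x' (now at pos=1)
pos=1: emit STAR '*'
pos=2: enter STRING mode
pos=2: emit STR "hi" (now at pos=6)
pos=6: emit ID 'tmp' (now at pos=9)
pos=10: emit NUM '99' (now at pos=12)
pos=13: enter COMMENT mode (saw '/*')
exit COMMENT mode (now at pos=21)
pos=22: emit MINUS '-'
DONE. 6 tokens: [ID, STAR, STR, ID, NUM, MINUS]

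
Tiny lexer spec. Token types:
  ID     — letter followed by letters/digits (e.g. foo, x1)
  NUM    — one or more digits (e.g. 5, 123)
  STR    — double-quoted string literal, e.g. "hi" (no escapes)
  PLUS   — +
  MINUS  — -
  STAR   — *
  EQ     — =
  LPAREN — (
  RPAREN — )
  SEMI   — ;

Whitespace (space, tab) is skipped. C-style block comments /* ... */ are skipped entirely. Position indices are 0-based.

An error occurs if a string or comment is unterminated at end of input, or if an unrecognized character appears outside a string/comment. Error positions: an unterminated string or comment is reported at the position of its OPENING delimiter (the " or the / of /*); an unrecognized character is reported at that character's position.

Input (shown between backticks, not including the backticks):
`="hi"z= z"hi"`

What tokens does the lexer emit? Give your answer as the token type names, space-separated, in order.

pos=0: emit EQ '='
pos=1: enter STRING mode
pos=1: emit STR "hi" (now at pos=5)
pos=5: emit ID 'z' (now at pos=6)
pos=6: emit EQ '='
pos=8: emit ID 'z' (now at pos=9)
pos=9: enter STRING mode
pos=9: emit STR "hi" (now at pos=13)
DONE. 6 tokens: [EQ, STR, ID, EQ, ID, STR]

Answer: EQ STR ID EQ ID STR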